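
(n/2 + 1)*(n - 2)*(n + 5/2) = n^3/2 + 5*n^2/4 - 2*n - 5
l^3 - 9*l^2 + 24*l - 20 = (l - 5)*(l - 2)^2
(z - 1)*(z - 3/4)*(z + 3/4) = z^3 - z^2 - 9*z/16 + 9/16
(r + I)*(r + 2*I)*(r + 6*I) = r^3 + 9*I*r^2 - 20*r - 12*I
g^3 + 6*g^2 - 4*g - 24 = (g - 2)*(g + 2)*(g + 6)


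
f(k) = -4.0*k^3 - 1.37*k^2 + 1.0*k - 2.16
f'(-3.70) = -153.14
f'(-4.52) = -231.78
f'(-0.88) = -5.88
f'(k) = -12.0*k^2 - 2.74*k + 1.0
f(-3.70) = 178.00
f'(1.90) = -47.53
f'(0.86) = -10.23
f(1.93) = -34.09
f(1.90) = -32.64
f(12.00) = -7099.44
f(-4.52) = 334.71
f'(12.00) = -1759.88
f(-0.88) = -1.38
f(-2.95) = 85.66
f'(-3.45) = -132.38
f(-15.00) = 13174.59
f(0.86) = -4.86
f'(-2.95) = -95.35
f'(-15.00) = -2657.90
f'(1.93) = -48.99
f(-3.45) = 142.34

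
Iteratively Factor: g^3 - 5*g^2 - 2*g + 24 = (g + 2)*(g^2 - 7*g + 12) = (g - 4)*(g + 2)*(g - 3)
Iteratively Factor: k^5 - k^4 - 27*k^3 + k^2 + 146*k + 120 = (k - 5)*(k^4 + 4*k^3 - 7*k^2 - 34*k - 24) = (k - 5)*(k + 4)*(k^3 - 7*k - 6) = (k - 5)*(k + 2)*(k + 4)*(k^2 - 2*k - 3) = (k - 5)*(k + 1)*(k + 2)*(k + 4)*(k - 3)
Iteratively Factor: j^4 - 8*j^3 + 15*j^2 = (j)*(j^3 - 8*j^2 + 15*j) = j^2*(j^2 - 8*j + 15) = j^2*(j - 3)*(j - 5)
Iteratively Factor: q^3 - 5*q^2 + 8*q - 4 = (q - 2)*(q^2 - 3*q + 2) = (q - 2)*(q - 1)*(q - 2)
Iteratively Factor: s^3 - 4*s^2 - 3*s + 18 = (s + 2)*(s^2 - 6*s + 9) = (s - 3)*(s + 2)*(s - 3)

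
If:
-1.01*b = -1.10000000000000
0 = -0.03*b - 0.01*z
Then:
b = 1.09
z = -3.27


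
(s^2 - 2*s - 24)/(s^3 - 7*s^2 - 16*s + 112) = (s - 6)/(s^2 - 11*s + 28)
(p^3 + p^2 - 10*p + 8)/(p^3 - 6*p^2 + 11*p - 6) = (p + 4)/(p - 3)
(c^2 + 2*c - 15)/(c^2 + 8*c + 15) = (c - 3)/(c + 3)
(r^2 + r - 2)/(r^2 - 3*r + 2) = (r + 2)/(r - 2)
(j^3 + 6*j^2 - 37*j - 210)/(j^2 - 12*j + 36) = (j^2 + 12*j + 35)/(j - 6)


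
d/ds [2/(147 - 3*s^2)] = 4*s/(3*(s^2 - 49)^2)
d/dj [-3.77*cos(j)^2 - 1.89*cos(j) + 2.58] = (7.54*cos(j) + 1.89)*sin(j)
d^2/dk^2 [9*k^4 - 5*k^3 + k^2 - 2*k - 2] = 108*k^2 - 30*k + 2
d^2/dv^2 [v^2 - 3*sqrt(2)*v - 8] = 2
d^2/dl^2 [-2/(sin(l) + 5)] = 2*(sin(l)^2 - 5*sin(l) - 2)/(sin(l) + 5)^3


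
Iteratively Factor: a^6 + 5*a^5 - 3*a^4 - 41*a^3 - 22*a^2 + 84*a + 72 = (a - 2)*(a^5 + 7*a^4 + 11*a^3 - 19*a^2 - 60*a - 36) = (a - 2)*(a + 1)*(a^4 + 6*a^3 + 5*a^2 - 24*a - 36) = (a - 2)^2*(a + 1)*(a^3 + 8*a^2 + 21*a + 18) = (a - 2)^2*(a + 1)*(a + 2)*(a^2 + 6*a + 9) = (a - 2)^2*(a + 1)*(a + 2)*(a + 3)*(a + 3)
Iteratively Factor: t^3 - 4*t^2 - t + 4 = (t + 1)*(t^2 - 5*t + 4) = (t - 1)*(t + 1)*(t - 4)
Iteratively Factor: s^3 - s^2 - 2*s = (s + 1)*(s^2 - 2*s) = s*(s + 1)*(s - 2)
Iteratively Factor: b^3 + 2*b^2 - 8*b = (b - 2)*(b^2 + 4*b) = b*(b - 2)*(b + 4)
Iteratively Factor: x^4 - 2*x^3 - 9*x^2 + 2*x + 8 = (x - 4)*(x^3 + 2*x^2 - x - 2) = (x - 4)*(x - 1)*(x^2 + 3*x + 2) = (x - 4)*(x - 1)*(x + 1)*(x + 2)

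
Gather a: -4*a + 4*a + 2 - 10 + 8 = 0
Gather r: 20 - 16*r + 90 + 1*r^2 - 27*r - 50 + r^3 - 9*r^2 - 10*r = r^3 - 8*r^2 - 53*r + 60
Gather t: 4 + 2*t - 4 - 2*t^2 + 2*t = -2*t^2 + 4*t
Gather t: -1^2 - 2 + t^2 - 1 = t^2 - 4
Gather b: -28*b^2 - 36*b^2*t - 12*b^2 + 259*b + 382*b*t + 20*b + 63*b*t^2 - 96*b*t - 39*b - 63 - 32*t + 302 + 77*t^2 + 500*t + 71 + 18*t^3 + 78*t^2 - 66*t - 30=b^2*(-36*t - 40) + b*(63*t^2 + 286*t + 240) + 18*t^3 + 155*t^2 + 402*t + 280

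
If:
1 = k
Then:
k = 1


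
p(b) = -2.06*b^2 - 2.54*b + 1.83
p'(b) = -4.12*b - 2.54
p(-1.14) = 2.05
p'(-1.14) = 2.16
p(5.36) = -70.97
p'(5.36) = -24.62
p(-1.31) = 1.62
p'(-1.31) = 2.86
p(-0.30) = 2.41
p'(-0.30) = -1.30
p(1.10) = -3.46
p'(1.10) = -7.07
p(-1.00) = 2.31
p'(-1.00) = 1.58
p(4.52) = -51.74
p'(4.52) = -21.16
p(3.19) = -27.24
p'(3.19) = -15.68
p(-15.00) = -423.57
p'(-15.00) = 59.26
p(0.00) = 1.83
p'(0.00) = -2.54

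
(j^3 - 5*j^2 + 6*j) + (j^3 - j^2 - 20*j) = 2*j^3 - 6*j^2 - 14*j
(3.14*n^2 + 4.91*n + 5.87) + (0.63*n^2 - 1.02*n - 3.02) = 3.77*n^2 + 3.89*n + 2.85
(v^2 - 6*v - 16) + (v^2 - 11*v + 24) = 2*v^2 - 17*v + 8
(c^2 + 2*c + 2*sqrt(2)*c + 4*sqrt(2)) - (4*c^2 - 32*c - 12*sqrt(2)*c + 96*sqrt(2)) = -3*c^2 + 14*sqrt(2)*c + 34*c - 92*sqrt(2)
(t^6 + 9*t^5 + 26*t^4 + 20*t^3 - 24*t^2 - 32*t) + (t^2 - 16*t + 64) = t^6 + 9*t^5 + 26*t^4 + 20*t^3 - 23*t^2 - 48*t + 64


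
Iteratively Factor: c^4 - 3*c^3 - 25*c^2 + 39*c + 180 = (c - 4)*(c^3 + c^2 - 21*c - 45) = (c - 4)*(c + 3)*(c^2 - 2*c - 15) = (c - 5)*(c - 4)*(c + 3)*(c + 3)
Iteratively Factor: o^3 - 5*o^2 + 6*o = (o - 3)*(o^2 - 2*o) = o*(o - 3)*(o - 2)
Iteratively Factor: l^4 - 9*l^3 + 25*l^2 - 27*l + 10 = (l - 5)*(l^3 - 4*l^2 + 5*l - 2) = (l - 5)*(l - 2)*(l^2 - 2*l + 1) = (l - 5)*(l - 2)*(l - 1)*(l - 1)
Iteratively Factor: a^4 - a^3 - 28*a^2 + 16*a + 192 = (a + 4)*(a^3 - 5*a^2 - 8*a + 48) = (a - 4)*(a + 4)*(a^2 - a - 12) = (a - 4)^2*(a + 4)*(a + 3)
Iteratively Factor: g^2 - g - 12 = (g + 3)*(g - 4)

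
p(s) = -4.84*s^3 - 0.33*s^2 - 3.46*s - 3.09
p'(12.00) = -2102.26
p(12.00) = -8455.65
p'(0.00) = -3.46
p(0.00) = -3.09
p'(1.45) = -34.95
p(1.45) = -23.56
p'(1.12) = -22.41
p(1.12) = -14.18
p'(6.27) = -578.42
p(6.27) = -1230.78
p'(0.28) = -4.78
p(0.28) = -4.19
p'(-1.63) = -40.96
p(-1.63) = 22.63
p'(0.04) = -3.51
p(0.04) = -3.23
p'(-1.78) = -48.29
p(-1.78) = 29.32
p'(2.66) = -107.95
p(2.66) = -105.72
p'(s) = -14.52*s^2 - 0.66*s - 3.46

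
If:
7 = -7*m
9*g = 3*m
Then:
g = -1/3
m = -1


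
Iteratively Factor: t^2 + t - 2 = (t + 2)*(t - 1)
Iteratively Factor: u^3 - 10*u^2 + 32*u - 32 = (u - 2)*(u^2 - 8*u + 16) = (u - 4)*(u - 2)*(u - 4)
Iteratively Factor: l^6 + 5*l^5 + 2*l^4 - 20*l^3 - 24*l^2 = (l + 2)*(l^5 + 3*l^4 - 4*l^3 - 12*l^2) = l*(l + 2)*(l^4 + 3*l^3 - 4*l^2 - 12*l) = l*(l + 2)*(l + 3)*(l^3 - 4*l) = l*(l - 2)*(l + 2)*(l + 3)*(l^2 + 2*l) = l*(l - 2)*(l + 2)^2*(l + 3)*(l)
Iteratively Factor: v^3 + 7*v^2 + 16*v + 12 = (v + 3)*(v^2 + 4*v + 4) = (v + 2)*(v + 3)*(v + 2)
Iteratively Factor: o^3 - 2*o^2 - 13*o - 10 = (o + 1)*(o^2 - 3*o - 10) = (o - 5)*(o + 1)*(o + 2)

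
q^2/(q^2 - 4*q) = q/(q - 4)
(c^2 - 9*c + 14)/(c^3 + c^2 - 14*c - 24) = (c^2 - 9*c + 14)/(c^3 + c^2 - 14*c - 24)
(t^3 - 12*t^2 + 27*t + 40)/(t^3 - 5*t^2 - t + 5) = (t - 8)/(t - 1)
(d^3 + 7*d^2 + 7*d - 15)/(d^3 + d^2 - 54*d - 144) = (d^2 + 4*d - 5)/(d^2 - 2*d - 48)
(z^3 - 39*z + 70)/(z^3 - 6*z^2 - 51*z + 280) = (z - 2)/(z - 8)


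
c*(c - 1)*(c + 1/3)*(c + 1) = c^4 + c^3/3 - c^2 - c/3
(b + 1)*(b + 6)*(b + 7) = b^3 + 14*b^2 + 55*b + 42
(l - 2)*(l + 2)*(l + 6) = l^3 + 6*l^2 - 4*l - 24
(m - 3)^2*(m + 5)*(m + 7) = m^4 + 6*m^3 - 28*m^2 - 102*m + 315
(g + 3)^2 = g^2 + 6*g + 9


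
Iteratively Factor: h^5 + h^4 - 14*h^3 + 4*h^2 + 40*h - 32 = (h - 2)*(h^4 + 3*h^3 - 8*h^2 - 12*h + 16) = (h - 2)*(h - 1)*(h^3 + 4*h^2 - 4*h - 16) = (h - 2)*(h - 1)*(h + 4)*(h^2 - 4) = (h - 2)*(h - 1)*(h + 2)*(h + 4)*(h - 2)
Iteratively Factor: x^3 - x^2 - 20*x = (x - 5)*(x^2 + 4*x) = (x - 5)*(x + 4)*(x)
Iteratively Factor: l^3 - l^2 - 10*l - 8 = (l + 2)*(l^2 - 3*l - 4) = (l + 1)*(l + 2)*(l - 4)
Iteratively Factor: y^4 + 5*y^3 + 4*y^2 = (y)*(y^3 + 5*y^2 + 4*y) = y*(y + 4)*(y^2 + y) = y*(y + 1)*(y + 4)*(y)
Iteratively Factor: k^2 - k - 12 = (k - 4)*(k + 3)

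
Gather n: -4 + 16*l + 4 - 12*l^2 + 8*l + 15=-12*l^2 + 24*l + 15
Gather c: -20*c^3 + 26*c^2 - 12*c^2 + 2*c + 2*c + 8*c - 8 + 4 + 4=-20*c^3 + 14*c^2 + 12*c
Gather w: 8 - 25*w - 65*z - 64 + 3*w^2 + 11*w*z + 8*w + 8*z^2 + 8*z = 3*w^2 + w*(11*z - 17) + 8*z^2 - 57*z - 56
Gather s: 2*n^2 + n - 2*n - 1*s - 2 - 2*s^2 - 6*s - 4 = 2*n^2 - n - 2*s^2 - 7*s - 6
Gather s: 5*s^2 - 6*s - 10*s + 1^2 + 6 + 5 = 5*s^2 - 16*s + 12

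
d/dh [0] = 0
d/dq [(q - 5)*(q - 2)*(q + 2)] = 3*q^2 - 10*q - 4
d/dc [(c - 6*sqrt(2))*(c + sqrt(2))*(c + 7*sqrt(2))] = 3*c^2 + 4*sqrt(2)*c - 82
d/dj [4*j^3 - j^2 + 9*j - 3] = 12*j^2 - 2*j + 9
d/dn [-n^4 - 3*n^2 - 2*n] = -4*n^3 - 6*n - 2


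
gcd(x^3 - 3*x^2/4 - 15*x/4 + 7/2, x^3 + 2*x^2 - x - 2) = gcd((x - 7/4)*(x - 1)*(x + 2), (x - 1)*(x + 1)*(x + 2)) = x^2 + x - 2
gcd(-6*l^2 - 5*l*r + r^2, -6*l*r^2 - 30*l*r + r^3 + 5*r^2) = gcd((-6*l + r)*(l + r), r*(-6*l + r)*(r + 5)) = -6*l + r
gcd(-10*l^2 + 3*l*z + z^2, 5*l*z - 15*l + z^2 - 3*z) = 5*l + z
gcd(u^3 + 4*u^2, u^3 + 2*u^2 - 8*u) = u^2 + 4*u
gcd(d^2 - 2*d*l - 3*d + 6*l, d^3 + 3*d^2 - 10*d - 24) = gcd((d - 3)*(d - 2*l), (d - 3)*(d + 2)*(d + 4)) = d - 3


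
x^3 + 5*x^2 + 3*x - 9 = (x - 1)*(x + 3)^2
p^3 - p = p*(p - 1)*(p + 1)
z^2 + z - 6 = (z - 2)*(z + 3)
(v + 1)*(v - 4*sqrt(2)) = v^2 - 4*sqrt(2)*v + v - 4*sqrt(2)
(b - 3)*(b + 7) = b^2 + 4*b - 21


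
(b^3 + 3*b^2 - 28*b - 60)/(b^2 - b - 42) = (b^2 - 3*b - 10)/(b - 7)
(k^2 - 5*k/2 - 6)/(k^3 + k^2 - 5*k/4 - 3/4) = 2*(k - 4)/(2*k^2 - k - 1)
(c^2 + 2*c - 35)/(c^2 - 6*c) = (c^2 + 2*c - 35)/(c*(c - 6))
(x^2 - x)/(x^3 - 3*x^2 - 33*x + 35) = x/(x^2 - 2*x - 35)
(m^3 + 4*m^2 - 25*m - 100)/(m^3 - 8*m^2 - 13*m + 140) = (m + 5)/(m - 7)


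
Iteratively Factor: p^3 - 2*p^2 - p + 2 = (p - 2)*(p^2 - 1) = (p - 2)*(p - 1)*(p + 1)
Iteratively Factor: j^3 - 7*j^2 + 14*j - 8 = (j - 4)*(j^2 - 3*j + 2) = (j - 4)*(j - 1)*(j - 2)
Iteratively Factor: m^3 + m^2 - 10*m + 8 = (m - 1)*(m^2 + 2*m - 8) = (m - 2)*(m - 1)*(m + 4)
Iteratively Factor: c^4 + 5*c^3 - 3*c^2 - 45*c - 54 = (c - 3)*(c^3 + 8*c^2 + 21*c + 18) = (c - 3)*(c + 3)*(c^2 + 5*c + 6) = (c - 3)*(c + 2)*(c + 3)*(c + 3)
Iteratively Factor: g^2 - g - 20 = (g - 5)*(g + 4)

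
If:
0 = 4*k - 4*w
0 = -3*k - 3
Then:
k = -1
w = -1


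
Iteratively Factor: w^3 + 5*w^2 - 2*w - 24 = (w + 3)*(w^2 + 2*w - 8) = (w + 3)*(w + 4)*(w - 2)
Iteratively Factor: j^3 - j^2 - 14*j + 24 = (j + 4)*(j^2 - 5*j + 6) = (j - 2)*(j + 4)*(j - 3)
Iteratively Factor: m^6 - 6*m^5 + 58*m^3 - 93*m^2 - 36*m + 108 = (m - 2)*(m^5 - 4*m^4 - 8*m^3 + 42*m^2 - 9*m - 54) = (m - 2)*(m + 1)*(m^4 - 5*m^3 - 3*m^2 + 45*m - 54) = (m - 2)*(m + 1)*(m + 3)*(m^3 - 8*m^2 + 21*m - 18) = (m - 3)*(m - 2)*(m + 1)*(m + 3)*(m^2 - 5*m + 6) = (m - 3)*(m - 2)^2*(m + 1)*(m + 3)*(m - 3)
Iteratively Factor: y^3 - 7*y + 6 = (y - 1)*(y^2 + y - 6) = (y - 1)*(y + 3)*(y - 2)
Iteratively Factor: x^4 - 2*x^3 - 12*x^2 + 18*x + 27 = (x - 3)*(x^3 + x^2 - 9*x - 9) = (x - 3)*(x + 3)*(x^2 - 2*x - 3) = (x - 3)*(x + 1)*(x + 3)*(x - 3)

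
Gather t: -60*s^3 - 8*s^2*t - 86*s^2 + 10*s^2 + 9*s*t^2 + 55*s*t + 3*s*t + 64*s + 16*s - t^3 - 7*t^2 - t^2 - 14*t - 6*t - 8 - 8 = -60*s^3 - 76*s^2 + 80*s - t^3 + t^2*(9*s - 8) + t*(-8*s^2 + 58*s - 20) - 16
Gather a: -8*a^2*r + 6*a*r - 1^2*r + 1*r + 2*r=-8*a^2*r + 6*a*r + 2*r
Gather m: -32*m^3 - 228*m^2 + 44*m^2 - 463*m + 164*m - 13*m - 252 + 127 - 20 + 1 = -32*m^3 - 184*m^2 - 312*m - 144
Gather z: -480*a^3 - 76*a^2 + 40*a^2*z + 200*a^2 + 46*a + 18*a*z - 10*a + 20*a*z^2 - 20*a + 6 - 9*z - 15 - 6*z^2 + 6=-480*a^3 + 124*a^2 + 16*a + z^2*(20*a - 6) + z*(40*a^2 + 18*a - 9) - 3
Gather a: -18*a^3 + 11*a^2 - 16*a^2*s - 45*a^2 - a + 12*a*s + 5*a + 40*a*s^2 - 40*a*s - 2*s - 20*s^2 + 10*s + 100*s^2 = -18*a^3 + a^2*(-16*s - 34) + a*(40*s^2 - 28*s + 4) + 80*s^2 + 8*s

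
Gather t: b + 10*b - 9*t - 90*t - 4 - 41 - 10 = 11*b - 99*t - 55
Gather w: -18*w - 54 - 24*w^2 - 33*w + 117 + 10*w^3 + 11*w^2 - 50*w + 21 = 10*w^3 - 13*w^2 - 101*w + 84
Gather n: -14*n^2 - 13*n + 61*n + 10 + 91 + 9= -14*n^2 + 48*n + 110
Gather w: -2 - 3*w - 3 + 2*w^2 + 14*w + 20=2*w^2 + 11*w + 15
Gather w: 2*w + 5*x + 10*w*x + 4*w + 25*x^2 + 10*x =w*(10*x + 6) + 25*x^2 + 15*x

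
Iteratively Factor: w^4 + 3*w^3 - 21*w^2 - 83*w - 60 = (w + 4)*(w^3 - w^2 - 17*w - 15) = (w - 5)*(w + 4)*(w^2 + 4*w + 3) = (w - 5)*(w + 1)*(w + 4)*(w + 3)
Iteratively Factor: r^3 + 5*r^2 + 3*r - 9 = (r + 3)*(r^2 + 2*r - 3) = (r + 3)^2*(r - 1)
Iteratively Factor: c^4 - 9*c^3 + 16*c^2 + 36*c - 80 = (c - 5)*(c^3 - 4*c^2 - 4*c + 16) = (c - 5)*(c - 2)*(c^2 - 2*c - 8) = (c - 5)*(c - 2)*(c + 2)*(c - 4)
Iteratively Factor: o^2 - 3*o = (o - 3)*(o)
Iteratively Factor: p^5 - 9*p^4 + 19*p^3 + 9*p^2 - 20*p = (p - 5)*(p^4 - 4*p^3 - p^2 + 4*p) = (p - 5)*(p - 1)*(p^3 - 3*p^2 - 4*p) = (p - 5)*(p - 4)*(p - 1)*(p^2 + p) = p*(p - 5)*(p - 4)*(p - 1)*(p + 1)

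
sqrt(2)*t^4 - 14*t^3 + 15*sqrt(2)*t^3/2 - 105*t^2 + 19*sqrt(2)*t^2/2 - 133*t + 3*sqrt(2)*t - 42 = (t + 1)*(t + 6)*(t - 7*sqrt(2))*(sqrt(2)*t + sqrt(2)/2)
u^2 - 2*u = u*(u - 2)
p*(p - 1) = p^2 - p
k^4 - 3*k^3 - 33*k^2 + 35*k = k*(k - 7)*(k - 1)*(k + 5)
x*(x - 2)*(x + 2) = x^3 - 4*x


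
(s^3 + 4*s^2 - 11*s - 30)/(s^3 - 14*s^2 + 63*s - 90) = (s^2 + 7*s + 10)/(s^2 - 11*s + 30)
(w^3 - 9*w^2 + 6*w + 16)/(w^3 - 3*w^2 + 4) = (w - 8)/(w - 2)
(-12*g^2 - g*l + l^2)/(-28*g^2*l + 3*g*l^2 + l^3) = (3*g + l)/(l*(7*g + l))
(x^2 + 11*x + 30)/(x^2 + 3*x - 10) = (x + 6)/(x - 2)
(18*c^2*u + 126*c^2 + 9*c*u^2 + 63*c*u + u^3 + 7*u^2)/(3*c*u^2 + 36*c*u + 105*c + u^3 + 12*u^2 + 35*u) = (6*c + u)/(u + 5)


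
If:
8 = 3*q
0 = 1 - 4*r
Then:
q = 8/3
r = 1/4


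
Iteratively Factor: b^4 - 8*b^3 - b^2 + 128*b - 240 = (b - 5)*(b^3 - 3*b^2 - 16*b + 48) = (b - 5)*(b + 4)*(b^2 - 7*b + 12) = (b - 5)*(b - 4)*(b + 4)*(b - 3)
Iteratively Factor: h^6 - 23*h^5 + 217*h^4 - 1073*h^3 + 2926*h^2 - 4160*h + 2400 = (h - 2)*(h^5 - 21*h^4 + 175*h^3 - 723*h^2 + 1480*h - 1200) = (h - 5)*(h - 2)*(h^4 - 16*h^3 + 95*h^2 - 248*h + 240) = (h - 5)*(h - 3)*(h - 2)*(h^3 - 13*h^2 + 56*h - 80) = (h - 5)*(h - 4)*(h - 3)*(h - 2)*(h^2 - 9*h + 20) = (h - 5)*(h - 4)^2*(h - 3)*(h - 2)*(h - 5)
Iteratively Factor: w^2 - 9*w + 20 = (w - 5)*(w - 4)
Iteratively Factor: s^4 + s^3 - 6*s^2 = (s)*(s^3 + s^2 - 6*s) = s^2*(s^2 + s - 6) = s^2*(s + 3)*(s - 2)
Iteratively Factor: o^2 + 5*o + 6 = (o + 3)*(o + 2)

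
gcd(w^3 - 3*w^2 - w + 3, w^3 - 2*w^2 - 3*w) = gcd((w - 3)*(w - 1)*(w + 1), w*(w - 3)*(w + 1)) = w^2 - 2*w - 3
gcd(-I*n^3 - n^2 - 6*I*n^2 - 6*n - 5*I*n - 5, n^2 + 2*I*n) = 1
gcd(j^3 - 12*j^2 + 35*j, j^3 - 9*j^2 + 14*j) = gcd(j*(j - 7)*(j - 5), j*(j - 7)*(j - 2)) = j^2 - 7*j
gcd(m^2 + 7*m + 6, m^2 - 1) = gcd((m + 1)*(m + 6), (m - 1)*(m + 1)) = m + 1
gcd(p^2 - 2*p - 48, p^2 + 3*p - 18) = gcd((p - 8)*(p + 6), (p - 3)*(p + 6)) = p + 6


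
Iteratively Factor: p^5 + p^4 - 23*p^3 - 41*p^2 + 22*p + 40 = (p + 2)*(p^4 - p^3 - 21*p^2 + p + 20) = (p + 2)*(p + 4)*(p^3 - 5*p^2 - p + 5) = (p - 5)*(p + 2)*(p + 4)*(p^2 - 1) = (p - 5)*(p + 1)*(p + 2)*(p + 4)*(p - 1)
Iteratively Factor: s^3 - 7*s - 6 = (s - 3)*(s^2 + 3*s + 2) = (s - 3)*(s + 1)*(s + 2)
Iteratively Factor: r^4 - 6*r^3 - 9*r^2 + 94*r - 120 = (r - 5)*(r^3 - r^2 - 14*r + 24) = (r - 5)*(r + 4)*(r^2 - 5*r + 6) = (r - 5)*(r - 3)*(r + 4)*(r - 2)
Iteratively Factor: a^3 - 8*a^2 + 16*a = (a)*(a^2 - 8*a + 16) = a*(a - 4)*(a - 4)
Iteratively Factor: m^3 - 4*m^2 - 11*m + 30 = (m + 3)*(m^2 - 7*m + 10) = (m - 2)*(m + 3)*(m - 5)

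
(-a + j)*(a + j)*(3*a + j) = -3*a^3 - a^2*j + 3*a*j^2 + j^3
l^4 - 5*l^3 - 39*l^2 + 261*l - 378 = (l - 6)*(l - 3)^2*(l + 7)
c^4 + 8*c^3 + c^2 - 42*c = c*(c - 2)*(c + 3)*(c + 7)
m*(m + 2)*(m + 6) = m^3 + 8*m^2 + 12*m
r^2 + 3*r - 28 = (r - 4)*(r + 7)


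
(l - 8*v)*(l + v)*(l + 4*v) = l^3 - 3*l^2*v - 36*l*v^2 - 32*v^3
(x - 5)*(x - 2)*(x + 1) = x^3 - 6*x^2 + 3*x + 10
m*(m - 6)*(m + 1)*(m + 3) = m^4 - 2*m^3 - 21*m^2 - 18*m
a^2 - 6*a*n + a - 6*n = (a + 1)*(a - 6*n)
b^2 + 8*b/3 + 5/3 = (b + 1)*(b + 5/3)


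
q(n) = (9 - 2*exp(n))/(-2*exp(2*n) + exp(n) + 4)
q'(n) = (9 - 2*exp(n))*(4*exp(2*n) - exp(n))/(-2*exp(2*n) + exp(n) + 4)^2 - 2*exp(n)/(-2*exp(2*n) + exp(n) + 4) = (-(2*exp(n) - 9)*(4*exp(n) - 1) + 4*exp(2*n) - 2*exp(n) - 8)*exp(n)/(-2*exp(2*n) + exp(n) + 4)^2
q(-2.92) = 2.20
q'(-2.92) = -0.05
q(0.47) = 12.08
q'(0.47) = 210.80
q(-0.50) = 2.01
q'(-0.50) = 0.14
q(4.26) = 0.01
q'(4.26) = -0.01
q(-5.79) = 2.25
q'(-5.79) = -0.00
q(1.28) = -0.10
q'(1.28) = 0.65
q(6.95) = 0.00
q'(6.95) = -0.00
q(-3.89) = 2.23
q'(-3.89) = -0.02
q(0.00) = 2.33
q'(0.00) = 1.67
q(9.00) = 0.00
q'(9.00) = 0.00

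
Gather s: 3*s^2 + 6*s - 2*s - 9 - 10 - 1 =3*s^2 + 4*s - 20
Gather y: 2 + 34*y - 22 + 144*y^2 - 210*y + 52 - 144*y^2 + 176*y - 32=0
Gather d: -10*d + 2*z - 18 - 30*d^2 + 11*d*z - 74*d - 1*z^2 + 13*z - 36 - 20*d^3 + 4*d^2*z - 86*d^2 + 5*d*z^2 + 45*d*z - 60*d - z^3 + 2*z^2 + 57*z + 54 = -20*d^3 + d^2*(4*z - 116) + d*(5*z^2 + 56*z - 144) - z^3 + z^2 + 72*z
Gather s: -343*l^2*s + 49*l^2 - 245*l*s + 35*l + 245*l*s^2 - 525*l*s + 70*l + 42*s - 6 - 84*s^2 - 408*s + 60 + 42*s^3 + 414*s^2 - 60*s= 49*l^2 + 105*l + 42*s^3 + s^2*(245*l + 330) + s*(-343*l^2 - 770*l - 426) + 54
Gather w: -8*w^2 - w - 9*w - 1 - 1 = -8*w^2 - 10*w - 2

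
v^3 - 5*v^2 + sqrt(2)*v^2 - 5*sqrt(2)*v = v*(v - 5)*(v + sqrt(2))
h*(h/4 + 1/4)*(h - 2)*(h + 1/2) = h^4/4 - h^3/8 - 5*h^2/8 - h/4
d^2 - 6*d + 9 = (d - 3)^2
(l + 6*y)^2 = l^2 + 12*l*y + 36*y^2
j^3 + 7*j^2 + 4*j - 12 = (j - 1)*(j + 2)*(j + 6)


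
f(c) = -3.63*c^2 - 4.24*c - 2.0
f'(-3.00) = 17.54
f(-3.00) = -21.95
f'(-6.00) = 39.32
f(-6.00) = -107.24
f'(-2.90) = 16.81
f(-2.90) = -20.23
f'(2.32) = -21.08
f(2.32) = -31.37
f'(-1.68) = 7.96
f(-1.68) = -5.12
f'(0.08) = -4.82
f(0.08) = -2.36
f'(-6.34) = 41.79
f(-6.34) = -121.03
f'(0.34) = -6.71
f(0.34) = -3.86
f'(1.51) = -15.20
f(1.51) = -16.68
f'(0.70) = -9.32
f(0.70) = -6.75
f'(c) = -7.26*c - 4.24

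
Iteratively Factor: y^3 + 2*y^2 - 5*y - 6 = (y + 3)*(y^2 - y - 2) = (y + 1)*(y + 3)*(y - 2)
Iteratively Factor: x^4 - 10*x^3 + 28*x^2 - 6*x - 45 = (x - 5)*(x^3 - 5*x^2 + 3*x + 9) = (x - 5)*(x - 3)*(x^2 - 2*x - 3) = (x - 5)*(x - 3)^2*(x + 1)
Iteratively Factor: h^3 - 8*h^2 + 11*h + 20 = (h - 4)*(h^2 - 4*h - 5) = (h - 4)*(h + 1)*(h - 5)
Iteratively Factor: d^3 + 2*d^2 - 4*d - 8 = (d + 2)*(d^2 - 4) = (d - 2)*(d + 2)*(d + 2)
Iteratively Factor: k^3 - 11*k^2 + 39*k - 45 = (k - 5)*(k^2 - 6*k + 9) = (k - 5)*(k - 3)*(k - 3)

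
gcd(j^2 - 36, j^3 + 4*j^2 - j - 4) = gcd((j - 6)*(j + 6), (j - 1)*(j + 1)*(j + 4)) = 1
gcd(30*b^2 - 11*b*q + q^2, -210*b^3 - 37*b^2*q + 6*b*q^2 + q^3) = -6*b + q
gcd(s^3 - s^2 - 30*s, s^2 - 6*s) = s^2 - 6*s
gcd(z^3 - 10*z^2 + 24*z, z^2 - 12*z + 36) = z - 6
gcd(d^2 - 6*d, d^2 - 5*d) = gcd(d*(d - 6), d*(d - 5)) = d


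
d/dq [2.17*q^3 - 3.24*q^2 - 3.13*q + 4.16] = 6.51*q^2 - 6.48*q - 3.13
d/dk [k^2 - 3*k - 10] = 2*k - 3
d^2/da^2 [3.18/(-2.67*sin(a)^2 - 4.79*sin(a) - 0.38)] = (90.679608*sin(a)^4 + 122.009922*sin(a)^3 - 75.962886*sin(a)^2 - 249.80808*sin(a) - 139.47162)/(2.67*sin(a)^2 + 4.79*sin(a) + 0.38)^3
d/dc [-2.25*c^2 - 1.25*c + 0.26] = -4.5*c - 1.25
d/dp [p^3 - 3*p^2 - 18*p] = 3*p^2 - 6*p - 18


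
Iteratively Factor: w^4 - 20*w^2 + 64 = (w + 4)*(w^3 - 4*w^2 - 4*w + 16) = (w + 2)*(w + 4)*(w^2 - 6*w + 8) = (w - 4)*(w + 2)*(w + 4)*(w - 2)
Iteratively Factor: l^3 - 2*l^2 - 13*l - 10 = (l + 1)*(l^2 - 3*l - 10) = (l - 5)*(l + 1)*(l + 2)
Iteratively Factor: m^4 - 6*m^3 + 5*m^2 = (m)*(m^3 - 6*m^2 + 5*m) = m*(m - 1)*(m^2 - 5*m) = m*(m - 5)*(m - 1)*(m)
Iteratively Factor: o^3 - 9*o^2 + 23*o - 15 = (o - 3)*(o^2 - 6*o + 5) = (o - 5)*(o - 3)*(o - 1)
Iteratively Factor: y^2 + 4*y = (y + 4)*(y)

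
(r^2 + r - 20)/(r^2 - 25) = (r - 4)/(r - 5)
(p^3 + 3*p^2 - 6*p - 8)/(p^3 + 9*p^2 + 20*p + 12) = (p^2 + 2*p - 8)/(p^2 + 8*p + 12)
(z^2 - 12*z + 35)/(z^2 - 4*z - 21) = (z - 5)/(z + 3)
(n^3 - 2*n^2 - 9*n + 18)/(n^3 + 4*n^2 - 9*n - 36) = (n - 2)/(n + 4)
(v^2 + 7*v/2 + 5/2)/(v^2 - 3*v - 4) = (v + 5/2)/(v - 4)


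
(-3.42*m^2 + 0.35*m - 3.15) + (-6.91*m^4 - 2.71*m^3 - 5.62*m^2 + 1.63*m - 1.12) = -6.91*m^4 - 2.71*m^3 - 9.04*m^2 + 1.98*m - 4.27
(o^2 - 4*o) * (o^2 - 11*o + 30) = o^4 - 15*o^3 + 74*o^2 - 120*o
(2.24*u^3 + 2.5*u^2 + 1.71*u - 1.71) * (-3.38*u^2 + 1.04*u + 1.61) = -7.5712*u^5 - 6.1204*u^4 + 0.426600000000001*u^3 + 11.5832*u^2 + 0.9747*u - 2.7531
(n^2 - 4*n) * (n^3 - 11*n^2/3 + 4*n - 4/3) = n^5 - 23*n^4/3 + 56*n^3/3 - 52*n^2/3 + 16*n/3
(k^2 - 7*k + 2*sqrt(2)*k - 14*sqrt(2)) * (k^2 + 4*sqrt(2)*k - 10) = k^4 - 7*k^3 + 6*sqrt(2)*k^3 - 42*sqrt(2)*k^2 + 6*k^2 - 42*k - 20*sqrt(2)*k + 140*sqrt(2)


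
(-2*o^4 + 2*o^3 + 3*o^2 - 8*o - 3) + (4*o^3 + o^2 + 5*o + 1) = -2*o^4 + 6*o^3 + 4*o^2 - 3*o - 2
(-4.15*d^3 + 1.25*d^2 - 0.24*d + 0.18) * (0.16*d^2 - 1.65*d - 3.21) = -0.664*d^5 + 7.0475*d^4 + 11.2206*d^3 - 3.5877*d^2 + 0.4734*d - 0.5778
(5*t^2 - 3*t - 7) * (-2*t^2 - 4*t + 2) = -10*t^4 - 14*t^3 + 36*t^2 + 22*t - 14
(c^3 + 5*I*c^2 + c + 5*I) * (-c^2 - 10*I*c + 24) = -c^5 - 15*I*c^4 + 73*c^3 + 105*I*c^2 + 74*c + 120*I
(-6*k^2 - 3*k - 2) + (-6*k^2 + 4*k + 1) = -12*k^2 + k - 1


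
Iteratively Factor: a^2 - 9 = (a + 3)*(a - 3)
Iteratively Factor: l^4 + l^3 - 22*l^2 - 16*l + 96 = (l + 3)*(l^3 - 2*l^2 - 16*l + 32) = (l + 3)*(l + 4)*(l^2 - 6*l + 8) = (l - 4)*(l + 3)*(l + 4)*(l - 2)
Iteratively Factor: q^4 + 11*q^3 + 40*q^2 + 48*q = (q + 4)*(q^3 + 7*q^2 + 12*q) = q*(q + 4)*(q^2 + 7*q + 12) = q*(q + 4)^2*(q + 3)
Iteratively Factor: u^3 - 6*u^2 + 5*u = (u)*(u^2 - 6*u + 5) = u*(u - 1)*(u - 5)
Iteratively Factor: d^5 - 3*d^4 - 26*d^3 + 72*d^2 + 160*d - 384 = (d - 4)*(d^4 + d^3 - 22*d^2 - 16*d + 96) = (d - 4)*(d - 2)*(d^3 + 3*d^2 - 16*d - 48) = (d - 4)^2*(d - 2)*(d^2 + 7*d + 12) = (d - 4)^2*(d - 2)*(d + 4)*(d + 3)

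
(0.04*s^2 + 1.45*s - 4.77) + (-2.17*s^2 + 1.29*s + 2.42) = -2.13*s^2 + 2.74*s - 2.35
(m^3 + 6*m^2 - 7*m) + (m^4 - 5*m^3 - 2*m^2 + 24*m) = m^4 - 4*m^3 + 4*m^2 + 17*m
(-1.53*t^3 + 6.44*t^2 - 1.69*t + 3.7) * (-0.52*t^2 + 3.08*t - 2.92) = 0.7956*t^5 - 8.0612*t^4 + 25.1816*t^3 - 25.934*t^2 + 16.3308*t - 10.804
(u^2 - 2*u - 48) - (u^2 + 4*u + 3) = -6*u - 51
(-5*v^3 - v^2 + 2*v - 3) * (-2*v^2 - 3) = 10*v^5 + 2*v^4 + 11*v^3 + 9*v^2 - 6*v + 9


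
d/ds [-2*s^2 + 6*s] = 6 - 4*s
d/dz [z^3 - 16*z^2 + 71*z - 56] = 3*z^2 - 32*z + 71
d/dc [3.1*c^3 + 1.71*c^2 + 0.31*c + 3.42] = 9.3*c^2 + 3.42*c + 0.31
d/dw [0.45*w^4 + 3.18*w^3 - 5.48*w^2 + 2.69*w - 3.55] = 1.8*w^3 + 9.54*w^2 - 10.96*w + 2.69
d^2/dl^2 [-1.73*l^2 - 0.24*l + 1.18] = -3.46000000000000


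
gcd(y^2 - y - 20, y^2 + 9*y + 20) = y + 4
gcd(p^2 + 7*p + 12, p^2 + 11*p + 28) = p + 4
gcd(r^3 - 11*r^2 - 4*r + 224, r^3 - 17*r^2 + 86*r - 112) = r^2 - 15*r + 56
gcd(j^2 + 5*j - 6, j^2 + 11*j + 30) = j + 6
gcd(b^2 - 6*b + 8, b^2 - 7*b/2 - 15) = 1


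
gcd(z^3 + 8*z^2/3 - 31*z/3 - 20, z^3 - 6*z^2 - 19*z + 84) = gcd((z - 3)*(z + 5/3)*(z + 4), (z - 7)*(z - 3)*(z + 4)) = z^2 + z - 12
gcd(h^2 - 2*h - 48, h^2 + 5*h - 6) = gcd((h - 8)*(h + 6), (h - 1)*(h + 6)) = h + 6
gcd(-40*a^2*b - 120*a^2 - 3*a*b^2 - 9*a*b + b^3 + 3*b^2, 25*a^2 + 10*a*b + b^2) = 5*a + b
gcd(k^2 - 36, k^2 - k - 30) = k - 6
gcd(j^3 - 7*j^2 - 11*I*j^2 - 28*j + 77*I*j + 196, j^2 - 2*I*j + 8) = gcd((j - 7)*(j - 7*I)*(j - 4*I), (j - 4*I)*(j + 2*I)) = j - 4*I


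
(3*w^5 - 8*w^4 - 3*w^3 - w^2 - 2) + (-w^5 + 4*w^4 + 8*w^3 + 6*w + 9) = 2*w^5 - 4*w^4 + 5*w^3 - w^2 + 6*w + 7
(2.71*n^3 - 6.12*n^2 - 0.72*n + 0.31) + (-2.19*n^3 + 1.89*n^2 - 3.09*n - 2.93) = 0.52*n^3 - 4.23*n^2 - 3.81*n - 2.62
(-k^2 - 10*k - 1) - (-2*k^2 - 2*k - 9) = k^2 - 8*k + 8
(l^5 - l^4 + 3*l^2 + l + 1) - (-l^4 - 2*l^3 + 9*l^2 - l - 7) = l^5 + 2*l^3 - 6*l^2 + 2*l + 8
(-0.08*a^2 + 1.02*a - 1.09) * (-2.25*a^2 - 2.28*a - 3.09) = 0.18*a^4 - 2.1126*a^3 + 0.3741*a^2 - 0.6666*a + 3.3681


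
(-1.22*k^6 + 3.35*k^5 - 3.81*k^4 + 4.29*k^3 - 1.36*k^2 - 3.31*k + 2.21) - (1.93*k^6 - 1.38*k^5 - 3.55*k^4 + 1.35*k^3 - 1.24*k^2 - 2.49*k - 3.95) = -3.15*k^6 + 4.73*k^5 - 0.26*k^4 + 2.94*k^3 - 0.12*k^2 - 0.82*k + 6.16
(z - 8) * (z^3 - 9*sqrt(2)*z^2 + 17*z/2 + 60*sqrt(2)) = z^4 - 9*sqrt(2)*z^3 - 8*z^3 + 17*z^2/2 + 72*sqrt(2)*z^2 - 68*z + 60*sqrt(2)*z - 480*sqrt(2)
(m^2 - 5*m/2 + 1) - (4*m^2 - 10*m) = -3*m^2 + 15*m/2 + 1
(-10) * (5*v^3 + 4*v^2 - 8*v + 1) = -50*v^3 - 40*v^2 + 80*v - 10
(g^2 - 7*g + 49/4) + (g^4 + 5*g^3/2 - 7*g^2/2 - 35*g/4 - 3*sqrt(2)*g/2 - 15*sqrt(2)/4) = g^4 + 5*g^3/2 - 5*g^2/2 - 63*g/4 - 3*sqrt(2)*g/2 - 15*sqrt(2)/4 + 49/4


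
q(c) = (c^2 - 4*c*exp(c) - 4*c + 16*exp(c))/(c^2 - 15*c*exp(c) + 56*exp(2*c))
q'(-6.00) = 0.10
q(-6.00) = 1.66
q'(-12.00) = 0.03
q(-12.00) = 1.33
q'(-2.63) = -0.20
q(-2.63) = 1.92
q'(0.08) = -0.32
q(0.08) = 0.26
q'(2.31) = -0.02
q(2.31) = 0.01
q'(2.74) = -0.01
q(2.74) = 0.01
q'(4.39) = -0.00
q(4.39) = -0.00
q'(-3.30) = 0.04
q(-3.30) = 1.97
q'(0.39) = -0.22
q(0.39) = 0.18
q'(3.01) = -0.01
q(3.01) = 0.00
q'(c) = (-4*c*exp(c) + 2*c + 12*exp(c) - 4)/(c^2 - 15*c*exp(c) + 56*exp(2*c)) + (c^2 - 4*c*exp(c) - 4*c + 16*exp(c))*(15*c*exp(c) - 2*c - 112*exp(2*c) + 15*exp(c))/(c^2 - 15*c*exp(c) + 56*exp(2*c))^2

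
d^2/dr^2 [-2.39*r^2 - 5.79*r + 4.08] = -4.78000000000000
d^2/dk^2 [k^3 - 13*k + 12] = 6*k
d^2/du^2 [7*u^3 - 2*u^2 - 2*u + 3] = 42*u - 4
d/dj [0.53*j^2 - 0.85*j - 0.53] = 1.06*j - 0.85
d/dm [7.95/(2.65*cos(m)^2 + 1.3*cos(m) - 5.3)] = (42.135*cos(m) + 10.335)*sin(m)/(2.65*cos(m)^2 + 1.3*cos(m) - 5.3)^2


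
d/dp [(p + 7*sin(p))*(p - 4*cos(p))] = (p + 7*sin(p))*(4*sin(p) + 1) + (p - 4*cos(p))*(7*cos(p) + 1)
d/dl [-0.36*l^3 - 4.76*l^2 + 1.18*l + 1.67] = -1.08*l^2 - 9.52*l + 1.18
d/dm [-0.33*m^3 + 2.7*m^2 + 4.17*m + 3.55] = -0.99*m^2 + 5.4*m + 4.17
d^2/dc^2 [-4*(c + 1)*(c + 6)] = -8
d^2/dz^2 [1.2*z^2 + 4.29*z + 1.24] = 2.40000000000000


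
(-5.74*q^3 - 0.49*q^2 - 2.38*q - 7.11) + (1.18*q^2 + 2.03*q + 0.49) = -5.74*q^3 + 0.69*q^2 - 0.35*q - 6.62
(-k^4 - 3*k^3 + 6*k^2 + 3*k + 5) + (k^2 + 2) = -k^4 - 3*k^3 + 7*k^2 + 3*k + 7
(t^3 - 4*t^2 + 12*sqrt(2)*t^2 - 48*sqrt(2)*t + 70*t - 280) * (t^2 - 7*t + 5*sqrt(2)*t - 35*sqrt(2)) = t^5 - 11*t^4 + 17*sqrt(2)*t^4 - 187*sqrt(2)*t^3 + 218*t^3 - 2090*t^2 + 826*sqrt(2)*t^2 - 3850*sqrt(2)*t + 5320*t + 9800*sqrt(2)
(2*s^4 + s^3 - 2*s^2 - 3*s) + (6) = 2*s^4 + s^3 - 2*s^2 - 3*s + 6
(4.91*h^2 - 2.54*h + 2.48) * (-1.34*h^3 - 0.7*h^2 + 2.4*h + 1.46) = -6.5794*h^5 - 0.0333999999999994*h^4 + 10.2388*h^3 - 0.6634*h^2 + 2.2436*h + 3.6208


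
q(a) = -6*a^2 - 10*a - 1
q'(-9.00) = 98.00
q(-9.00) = -397.00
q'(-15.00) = 170.00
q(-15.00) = -1201.00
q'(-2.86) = 24.32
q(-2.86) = -21.48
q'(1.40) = -26.80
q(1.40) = -26.76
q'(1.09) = -23.08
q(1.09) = -19.03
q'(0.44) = -15.28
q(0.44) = -6.56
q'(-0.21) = -7.48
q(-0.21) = 0.84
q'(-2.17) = 16.04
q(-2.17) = -7.55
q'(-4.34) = 42.08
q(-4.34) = -70.61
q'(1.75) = -31.00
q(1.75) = -36.88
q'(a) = -12*a - 10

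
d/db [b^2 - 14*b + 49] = 2*b - 14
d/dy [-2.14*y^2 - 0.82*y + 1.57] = -4.28*y - 0.82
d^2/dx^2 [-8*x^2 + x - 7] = -16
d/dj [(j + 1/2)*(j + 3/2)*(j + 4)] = 3*j^2 + 12*j + 35/4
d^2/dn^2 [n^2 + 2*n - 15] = 2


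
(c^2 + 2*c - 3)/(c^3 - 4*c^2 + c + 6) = (c^2 + 2*c - 3)/(c^3 - 4*c^2 + c + 6)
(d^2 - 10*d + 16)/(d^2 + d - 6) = (d - 8)/(d + 3)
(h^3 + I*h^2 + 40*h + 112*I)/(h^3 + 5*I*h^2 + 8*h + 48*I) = (h - 7*I)/(h - 3*I)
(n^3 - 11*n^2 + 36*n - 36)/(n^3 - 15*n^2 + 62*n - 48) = (n^2 - 5*n + 6)/(n^2 - 9*n + 8)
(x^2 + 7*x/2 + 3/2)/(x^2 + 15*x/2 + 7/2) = (x + 3)/(x + 7)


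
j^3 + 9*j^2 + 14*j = j*(j + 2)*(j + 7)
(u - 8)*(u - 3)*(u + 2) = u^3 - 9*u^2 + 2*u + 48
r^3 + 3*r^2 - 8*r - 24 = (r + 3)*(r - 2*sqrt(2))*(r + 2*sqrt(2))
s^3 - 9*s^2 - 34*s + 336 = (s - 8)*(s - 7)*(s + 6)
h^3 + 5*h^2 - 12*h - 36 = (h - 3)*(h + 2)*(h + 6)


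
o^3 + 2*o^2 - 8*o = o*(o - 2)*(o + 4)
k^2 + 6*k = k*(k + 6)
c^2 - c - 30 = (c - 6)*(c + 5)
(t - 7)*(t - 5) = t^2 - 12*t + 35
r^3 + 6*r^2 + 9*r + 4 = (r + 1)^2*(r + 4)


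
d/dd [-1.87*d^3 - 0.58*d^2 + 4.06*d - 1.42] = -5.61*d^2 - 1.16*d + 4.06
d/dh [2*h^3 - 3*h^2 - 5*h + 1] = 6*h^2 - 6*h - 5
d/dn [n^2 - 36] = 2*n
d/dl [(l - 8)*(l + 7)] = 2*l - 1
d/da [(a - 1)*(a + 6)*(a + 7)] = 3*a^2 + 24*a + 29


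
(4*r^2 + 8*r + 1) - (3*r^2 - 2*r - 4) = r^2 + 10*r + 5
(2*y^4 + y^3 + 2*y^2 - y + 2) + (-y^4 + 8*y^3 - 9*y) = y^4 + 9*y^3 + 2*y^2 - 10*y + 2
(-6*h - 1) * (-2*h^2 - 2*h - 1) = 12*h^3 + 14*h^2 + 8*h + 1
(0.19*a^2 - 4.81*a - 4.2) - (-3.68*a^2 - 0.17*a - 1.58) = 3.87*a^2 - 4.64*a - 2.62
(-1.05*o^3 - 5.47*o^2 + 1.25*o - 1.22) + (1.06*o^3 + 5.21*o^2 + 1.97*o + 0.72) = 0.01*o^3 - 0.26*o^2 + 3.22*o - 0.5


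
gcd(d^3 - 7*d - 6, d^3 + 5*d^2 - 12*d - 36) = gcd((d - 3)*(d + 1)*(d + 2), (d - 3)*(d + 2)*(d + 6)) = d^2 - d - 6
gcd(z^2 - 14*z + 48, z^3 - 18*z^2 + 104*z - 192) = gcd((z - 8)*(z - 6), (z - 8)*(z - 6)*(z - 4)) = z^2 - 14*z + 48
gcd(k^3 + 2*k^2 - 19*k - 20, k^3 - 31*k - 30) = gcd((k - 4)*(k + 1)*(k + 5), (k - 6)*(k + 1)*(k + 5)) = k^2 + 6*k + 5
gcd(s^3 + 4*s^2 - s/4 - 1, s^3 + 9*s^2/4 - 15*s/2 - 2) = s + 4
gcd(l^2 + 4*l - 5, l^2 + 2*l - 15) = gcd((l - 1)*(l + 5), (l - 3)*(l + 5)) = l + 5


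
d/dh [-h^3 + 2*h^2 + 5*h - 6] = -3*h^2 + 4*h + 5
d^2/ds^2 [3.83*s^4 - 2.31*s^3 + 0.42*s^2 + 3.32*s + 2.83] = 45.96*s^2 - 13.86*s + 0.84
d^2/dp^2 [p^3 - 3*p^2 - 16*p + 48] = 6*p - 6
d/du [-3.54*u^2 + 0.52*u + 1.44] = 0.52 - 7.08*u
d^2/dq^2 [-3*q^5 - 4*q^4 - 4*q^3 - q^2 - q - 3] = -60*q^3 - 48*q^2 - 24*q - 2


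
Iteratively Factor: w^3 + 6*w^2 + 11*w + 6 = (w + 3)*(w^2 + 3*w + 2) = (w + 1)*(w + 3)*(w + 2)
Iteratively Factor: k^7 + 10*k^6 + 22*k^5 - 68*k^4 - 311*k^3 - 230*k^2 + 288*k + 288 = (k + 1)*(k^6 + 9*k^5 + 13*k^4 - 81*k^3 - 230*k^2 + 288) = (k + 1)*(k + 4)*(k^5 + 5*k^4 - 7*k^3 - 53*k^2 - 18*k + 72) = (k - 1)*(k + 1)*(k + 4)*(k^4 + 6*k^3 - k^2 - 54*k - 72) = (k - 1)*(k + 1)*(k + 3)*(k + 4)*(k^3 + 3*k^2 - 10*k - 24) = (k - 1)*(k + 1)*(k + 2)*(k + 3)*(k + 4)*(k^2 + k - 12) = (k - 1)*(k + 1)*(k + 2)*(k + 3)*(k + 4)^2*(k - 3)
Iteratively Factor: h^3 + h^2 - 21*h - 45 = (h - 5)*(h^2 + 6*h + 9) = (h - 5)*(h + 3)*(h + 3)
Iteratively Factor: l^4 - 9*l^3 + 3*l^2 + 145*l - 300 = (l + 4)*(l^3 - 13*l^2 + 55*l - 75) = (l - 5)*(l + 4)*(l^2 - 8*l + 15) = (l - 5)*(l - 3)*(l + 4)*(l - 5)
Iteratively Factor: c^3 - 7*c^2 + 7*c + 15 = (c + 1)*(c^2 - 8*c + 15) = (c - 3)*(c + 1)*(c - 5)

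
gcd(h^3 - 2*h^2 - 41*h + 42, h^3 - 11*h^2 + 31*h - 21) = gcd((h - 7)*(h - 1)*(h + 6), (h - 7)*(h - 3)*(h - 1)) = h^2 - 8*h + 7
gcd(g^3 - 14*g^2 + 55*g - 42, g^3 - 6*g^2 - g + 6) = g^2 - 7*g + 6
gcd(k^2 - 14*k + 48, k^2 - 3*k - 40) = k - 8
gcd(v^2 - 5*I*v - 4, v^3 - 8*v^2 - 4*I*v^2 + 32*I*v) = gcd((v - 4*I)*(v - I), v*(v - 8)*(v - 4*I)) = v - 4*I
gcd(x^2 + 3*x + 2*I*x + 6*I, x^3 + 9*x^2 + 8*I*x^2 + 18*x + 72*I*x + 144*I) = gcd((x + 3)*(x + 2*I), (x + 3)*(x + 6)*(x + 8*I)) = x + 3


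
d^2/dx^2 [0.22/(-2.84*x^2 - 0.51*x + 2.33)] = (3.548864*x^2 + 0.637296*x - 0.22*(5.68*x + 0.51)*(11.36*x + 1.02) - 2.911568)/(2.84*x^2 + 0.51*x - 2.33)^3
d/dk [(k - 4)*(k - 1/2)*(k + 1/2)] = 3*k^2 - 8*k - 1/4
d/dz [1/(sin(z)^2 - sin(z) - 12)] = (1 - 2*sin(z))*cos(z)/(sin(z) + cos(z)^2 + 11)^2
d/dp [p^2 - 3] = 2*p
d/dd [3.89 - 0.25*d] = -0.250000000000000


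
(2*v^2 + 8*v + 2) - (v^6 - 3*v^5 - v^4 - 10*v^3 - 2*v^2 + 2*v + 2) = -v^6 + 3*v^5 + v^4 + 10*v^3 + 4*v^2 + 6*v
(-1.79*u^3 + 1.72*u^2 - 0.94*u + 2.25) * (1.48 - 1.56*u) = 2.7924*u^4 - 5.3324*u^3 + 4.012*u^2 - 4.9012*u + 3.33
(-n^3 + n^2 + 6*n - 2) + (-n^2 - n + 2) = -n^3 + 5*n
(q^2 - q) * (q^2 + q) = q^4 - q^2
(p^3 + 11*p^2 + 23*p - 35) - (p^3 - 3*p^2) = 14*p^2 + 23*p - 35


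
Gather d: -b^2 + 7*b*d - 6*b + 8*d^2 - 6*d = -b^2 - 6*b + 8*d^2 + d*(7*b - 6)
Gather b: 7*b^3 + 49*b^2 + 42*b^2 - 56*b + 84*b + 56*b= 7*b^3 + 91*b^2 + 84*b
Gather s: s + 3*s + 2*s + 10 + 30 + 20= 6*s + 60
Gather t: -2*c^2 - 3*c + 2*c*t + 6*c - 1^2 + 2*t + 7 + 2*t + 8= -2*c^2 + 3*c + t*(2*c + 4) + 14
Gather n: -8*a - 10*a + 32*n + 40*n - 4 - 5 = -18*a + 72*n - 9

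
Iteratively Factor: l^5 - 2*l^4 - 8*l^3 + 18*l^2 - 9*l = (l - 3)*(l^4 + l^3 - 5*l^2 + 3*l) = l*(l - 3)*(l^3 + l^2 - 5*l + 3) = l*(l - 3)*(l - 1)*(l^2 + 2*l - 3) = l*(l - 3)*(l - 1)*(l + 3)*(l - 1)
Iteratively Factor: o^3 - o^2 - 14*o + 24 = (o - 3)*(o^2 + 2*o - 8) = (o - 3)*(o + 4)*(o - 2)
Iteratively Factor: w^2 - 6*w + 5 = (w - 1)*(w - 5)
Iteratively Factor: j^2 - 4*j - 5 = (j + 1)*(j - 5)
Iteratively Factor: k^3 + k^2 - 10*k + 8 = (k - 1)*(k^2 + 2*k - 8) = (k - 1)*(k + 4)*(k - 2)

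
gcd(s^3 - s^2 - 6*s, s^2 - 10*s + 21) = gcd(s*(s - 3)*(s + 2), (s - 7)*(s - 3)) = s - 3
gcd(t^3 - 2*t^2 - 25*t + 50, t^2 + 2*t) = 1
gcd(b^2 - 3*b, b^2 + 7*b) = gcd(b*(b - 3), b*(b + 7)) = b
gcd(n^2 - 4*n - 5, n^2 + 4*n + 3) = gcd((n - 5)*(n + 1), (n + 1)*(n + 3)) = n + 1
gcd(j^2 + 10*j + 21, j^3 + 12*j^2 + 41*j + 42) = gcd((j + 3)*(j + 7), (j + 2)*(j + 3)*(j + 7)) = j^2 + 10*j + 21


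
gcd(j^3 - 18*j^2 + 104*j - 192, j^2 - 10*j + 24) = j^2 - 10*j + 24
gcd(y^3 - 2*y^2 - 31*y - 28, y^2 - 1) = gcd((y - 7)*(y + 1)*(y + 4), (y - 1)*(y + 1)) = y + 1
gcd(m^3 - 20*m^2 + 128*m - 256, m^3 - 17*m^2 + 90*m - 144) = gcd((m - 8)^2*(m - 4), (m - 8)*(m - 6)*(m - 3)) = m - 8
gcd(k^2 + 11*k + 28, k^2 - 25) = 1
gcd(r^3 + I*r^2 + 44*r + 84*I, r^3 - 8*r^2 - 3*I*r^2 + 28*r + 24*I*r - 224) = r - 7*I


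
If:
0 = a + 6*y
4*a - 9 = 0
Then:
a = 9/4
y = -3/8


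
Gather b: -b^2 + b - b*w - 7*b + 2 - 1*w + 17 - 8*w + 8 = -b^2 + b*(-w - 6) - 9*w + 27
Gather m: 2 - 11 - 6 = -15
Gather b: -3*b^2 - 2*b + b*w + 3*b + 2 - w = -3*b^2 + b*(w + 1) - w + 2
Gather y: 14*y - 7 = 14*y - 7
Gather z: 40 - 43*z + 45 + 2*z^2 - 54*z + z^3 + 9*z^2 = z^3 + 11*z^2 - 97*z + 85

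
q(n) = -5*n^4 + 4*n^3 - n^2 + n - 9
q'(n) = -20*n^3 + 12*n^2 - 2*n + 1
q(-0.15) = -9.19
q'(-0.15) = 1.64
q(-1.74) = -80.67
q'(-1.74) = 146.17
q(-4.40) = -2247.54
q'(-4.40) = 1945.80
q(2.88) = -262.85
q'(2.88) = -382.98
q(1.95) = -53.49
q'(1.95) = -105.57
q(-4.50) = -2448.56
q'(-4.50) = 2075.50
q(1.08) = -10.85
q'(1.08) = -12.36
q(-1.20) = -28.92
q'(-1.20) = 55.24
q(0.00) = -9.00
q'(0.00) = 1.00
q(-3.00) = -534.00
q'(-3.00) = 655.00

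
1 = 1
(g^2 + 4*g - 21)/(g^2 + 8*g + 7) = (g - 3)/(g + 1)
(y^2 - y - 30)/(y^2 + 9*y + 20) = (y - 6)/(y + 4)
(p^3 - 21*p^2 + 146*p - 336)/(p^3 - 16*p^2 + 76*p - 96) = (p - 7)/(p - 2)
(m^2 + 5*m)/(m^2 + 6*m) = (m + 5)/(m + 6)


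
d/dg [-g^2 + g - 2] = 1 - 2*g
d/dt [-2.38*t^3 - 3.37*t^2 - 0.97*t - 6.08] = -7.14*t^2 - 6.74*t - 0.97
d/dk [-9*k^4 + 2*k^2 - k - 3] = -36*k^3 + 4*k - 1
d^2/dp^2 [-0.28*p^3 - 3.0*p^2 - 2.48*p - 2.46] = -1.68*p - 6.0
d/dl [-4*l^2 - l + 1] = -8*l - 1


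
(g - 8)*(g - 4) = g^2 - 12*g + 32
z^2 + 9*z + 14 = (z + 2)*(z + 7)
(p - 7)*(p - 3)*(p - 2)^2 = p^4 - 14*p^3 + 65*p^2 - 124*p + 84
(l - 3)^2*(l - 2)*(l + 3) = l^4 - 5*l^3 - 3*l^2 + 45*l - 54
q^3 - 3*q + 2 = (q - 1)^2*(q + 2)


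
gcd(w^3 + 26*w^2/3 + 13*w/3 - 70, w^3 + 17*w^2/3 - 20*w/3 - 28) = w^2 + 11*w/3 - 14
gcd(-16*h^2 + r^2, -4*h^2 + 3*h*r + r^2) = 4*h + r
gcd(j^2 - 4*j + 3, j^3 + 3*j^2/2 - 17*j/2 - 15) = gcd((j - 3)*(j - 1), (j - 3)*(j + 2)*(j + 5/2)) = j - 3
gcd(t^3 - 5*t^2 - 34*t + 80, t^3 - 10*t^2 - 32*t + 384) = t - 8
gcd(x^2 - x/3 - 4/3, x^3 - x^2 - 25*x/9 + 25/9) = 1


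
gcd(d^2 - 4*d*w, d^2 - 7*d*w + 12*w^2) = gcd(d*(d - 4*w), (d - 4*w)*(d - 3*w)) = -d + 4*w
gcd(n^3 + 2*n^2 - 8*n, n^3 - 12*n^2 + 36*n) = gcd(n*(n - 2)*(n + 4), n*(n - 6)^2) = n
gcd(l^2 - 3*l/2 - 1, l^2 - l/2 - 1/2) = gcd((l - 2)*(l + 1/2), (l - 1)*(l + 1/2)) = l + 1/2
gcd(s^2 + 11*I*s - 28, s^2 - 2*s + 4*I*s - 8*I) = s + 4*I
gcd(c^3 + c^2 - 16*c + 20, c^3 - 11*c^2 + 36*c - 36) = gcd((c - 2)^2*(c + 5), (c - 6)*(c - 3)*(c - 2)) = c - 2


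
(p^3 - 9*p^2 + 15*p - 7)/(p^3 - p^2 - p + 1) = (p - 7)/(p + 1)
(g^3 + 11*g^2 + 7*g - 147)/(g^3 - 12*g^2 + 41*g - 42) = (g^2 + 14*g + 49)/(g^2 - 9*g + 14)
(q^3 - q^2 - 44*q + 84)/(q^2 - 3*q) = (q^3 - q^2 - 44*q + 84)/(q*(q - 3))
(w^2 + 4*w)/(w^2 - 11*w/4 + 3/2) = 4*w*(w + 4)/(4*w^2 - 11*w + 6)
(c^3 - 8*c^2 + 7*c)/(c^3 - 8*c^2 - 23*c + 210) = c*(c - 1)/(c^2 - c - 30)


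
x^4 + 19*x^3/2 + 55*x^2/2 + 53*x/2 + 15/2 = (x + 1/2)*(x + 1)*(x + 3)*(x + 5)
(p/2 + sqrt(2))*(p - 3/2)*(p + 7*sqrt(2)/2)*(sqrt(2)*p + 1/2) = sqrt(2)*p^4/2 - 3*sqrt(2)*p^3/4 + 23*p^3/4 - 69*p^2/8 + 67*sqrt(2)*p^2/8 - 201*sqrt(2)*p/16 + 7*p/2 - 21/4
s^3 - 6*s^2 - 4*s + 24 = (s - 6)*(s - 2)*(s + 2)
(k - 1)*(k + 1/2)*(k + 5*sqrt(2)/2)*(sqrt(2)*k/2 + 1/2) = sqrt(2)*k^4/2 - sqrt(2)*k^3/4 + 3*k^3 - 3*k^2/2 + sqrt(2)*k^2 - 3*k/2 - 5*sqrt(2)*k/8 - 5*sqrt(2)/8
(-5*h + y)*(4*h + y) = -20*h^2 - h*y + y^2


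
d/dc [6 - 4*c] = -4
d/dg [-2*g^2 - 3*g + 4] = -4*g - 3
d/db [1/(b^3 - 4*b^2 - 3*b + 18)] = (-3*b^2 + 8*b + 3)/(b^3 - 4*b^2 - 3*b + 18)^2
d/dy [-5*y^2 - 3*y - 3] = -10*y - 3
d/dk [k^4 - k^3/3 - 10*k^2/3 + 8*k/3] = 4*k^3 - k^2 - 20*k/3 + 8/3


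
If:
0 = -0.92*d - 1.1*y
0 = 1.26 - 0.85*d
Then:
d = 1.48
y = -1.24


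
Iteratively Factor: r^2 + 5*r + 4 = (r + 1)*(r + 4)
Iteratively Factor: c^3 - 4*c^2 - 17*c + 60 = (c - 3)*(c^2 - c - 20) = (c - 5)*(c - 3)*(c + 4)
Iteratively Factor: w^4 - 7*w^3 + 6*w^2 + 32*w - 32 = (w - 1)*(w^3 - 6*w^2 + 32) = (w - 4)*(w - 1)*(w^2 - 2*w - 8) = (w - 4)*(w - 1)*(w + 2)*(w - 4)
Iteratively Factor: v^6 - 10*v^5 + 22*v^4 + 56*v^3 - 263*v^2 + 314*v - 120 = (v - 1)*(v^5 - 9*v^4 + 13*v^3 + 69*v^2 - 194*v + 120) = (v - 5)*(v - 1)*(v^4 - 4*v^3 - 7*v^2 + 34*v - 24) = (v - 5)*(v - 1)^2*(v^3 - 3*v^2 - 10*v + 24) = (v - 5)*(v - 2)*(v - 1)^2*(v^2 - v - 12) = (v - 5)*(v - 2)*(v - 1)^2*(v + 3)*(v - 4)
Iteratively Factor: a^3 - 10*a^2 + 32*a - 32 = (a - 4)*(a^2 - 6*a + 8) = (a - 4)^2*(a - 2)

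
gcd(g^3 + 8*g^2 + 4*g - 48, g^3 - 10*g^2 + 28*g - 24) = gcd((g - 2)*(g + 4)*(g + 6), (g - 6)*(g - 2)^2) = g - 2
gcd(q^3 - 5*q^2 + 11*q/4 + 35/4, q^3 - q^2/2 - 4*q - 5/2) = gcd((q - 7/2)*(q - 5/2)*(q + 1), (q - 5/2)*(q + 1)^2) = q^2 - 3*q/2 - 5/2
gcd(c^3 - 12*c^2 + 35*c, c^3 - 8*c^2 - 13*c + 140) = c^2 - 12*c + 35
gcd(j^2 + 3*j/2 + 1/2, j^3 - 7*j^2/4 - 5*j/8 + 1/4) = j + 1/2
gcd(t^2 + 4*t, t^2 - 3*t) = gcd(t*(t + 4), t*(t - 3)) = t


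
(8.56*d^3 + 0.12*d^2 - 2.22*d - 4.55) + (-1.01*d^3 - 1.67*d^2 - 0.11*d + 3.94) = 7.55*d^3 - 1.55*d^2 - 2.33*d - 0.61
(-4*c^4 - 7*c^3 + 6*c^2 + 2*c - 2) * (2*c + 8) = -8*c^5 - 46*c^4 - 44*c^3 + 52*c^2 + 12*c - 16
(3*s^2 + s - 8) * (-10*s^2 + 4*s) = -30*s^4 + 2*s^3 + 84*s^2 - 32*s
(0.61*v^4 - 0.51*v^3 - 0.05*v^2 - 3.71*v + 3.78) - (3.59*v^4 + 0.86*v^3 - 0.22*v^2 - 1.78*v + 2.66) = -2.98*v^4 - 1.37*v^3 + 0.17*v^2 - 1.93*v + 1.12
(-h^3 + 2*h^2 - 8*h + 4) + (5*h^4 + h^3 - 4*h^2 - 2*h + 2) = 5*h^4 - 2*h^2 - 10*h + 6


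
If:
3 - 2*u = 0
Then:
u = 3/2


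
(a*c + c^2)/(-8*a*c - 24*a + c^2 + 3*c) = c*(-a - c)/(8*a*c + 24*a - c^2 - 3*c)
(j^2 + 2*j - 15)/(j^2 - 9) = (j + 5)/(j + 3)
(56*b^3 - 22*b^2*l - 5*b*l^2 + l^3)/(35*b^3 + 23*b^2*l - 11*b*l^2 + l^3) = (8*b^2 - 2*b*l - l^2)/(5*b^2 + 4*b*l - l^2)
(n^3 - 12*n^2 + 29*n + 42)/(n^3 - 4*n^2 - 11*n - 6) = (n - 7)/(n + 1)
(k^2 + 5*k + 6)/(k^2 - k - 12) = (k + 2)/(k - 4)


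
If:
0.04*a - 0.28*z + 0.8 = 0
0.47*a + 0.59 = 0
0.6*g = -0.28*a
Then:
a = -1.26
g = 0.59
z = 2.68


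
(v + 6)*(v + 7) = v^2 + 13*v + 42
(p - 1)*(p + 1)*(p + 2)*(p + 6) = p^4 + 8*p^3 + 11*p^2 - 8*p - 12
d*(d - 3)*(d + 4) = d^3 + d^2 - 12*d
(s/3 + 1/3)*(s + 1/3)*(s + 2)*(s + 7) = s^4/3 + 31*s^3/9 + 79*s^2/9 + 65*s/9 + 14/9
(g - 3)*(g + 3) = g^2 - 9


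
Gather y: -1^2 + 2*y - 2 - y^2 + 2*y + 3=-y^2 + 4*y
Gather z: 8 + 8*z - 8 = 8*z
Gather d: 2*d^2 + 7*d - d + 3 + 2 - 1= 2*d^2 + 6*d + 4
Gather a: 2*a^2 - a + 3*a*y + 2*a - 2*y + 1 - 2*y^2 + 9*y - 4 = 2*a^2 + a*(3*y + 1) - 2*y^2 + 7*y - 3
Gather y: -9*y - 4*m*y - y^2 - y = -y^2 + y*(-4*m - 10)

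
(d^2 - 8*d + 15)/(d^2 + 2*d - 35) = (d - 3)/(d + 7)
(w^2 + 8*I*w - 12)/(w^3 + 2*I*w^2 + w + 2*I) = (w + 6*I)/(w^2 + 1)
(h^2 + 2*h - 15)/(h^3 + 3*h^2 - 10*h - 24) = (h + 5)/(h^2 + 6*h + 8)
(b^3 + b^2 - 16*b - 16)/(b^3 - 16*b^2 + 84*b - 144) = (b^2 + 5*b + 4)/(b^2 - 12*b + 36)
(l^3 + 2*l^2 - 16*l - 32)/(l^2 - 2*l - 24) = (l^2 - 2*l - 8)/(l - 6)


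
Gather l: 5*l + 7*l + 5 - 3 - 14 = 12*l - 12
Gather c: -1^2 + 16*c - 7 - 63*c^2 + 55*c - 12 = -63*c^2 + 71*c - 20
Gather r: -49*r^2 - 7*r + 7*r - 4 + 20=16 - 49*r^2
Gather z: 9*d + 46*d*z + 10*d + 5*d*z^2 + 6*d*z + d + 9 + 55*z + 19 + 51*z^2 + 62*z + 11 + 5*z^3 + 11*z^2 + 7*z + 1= 20*d + 5*z^3 + z^2*(5*d + 62) + z*(52*d + 124) + 40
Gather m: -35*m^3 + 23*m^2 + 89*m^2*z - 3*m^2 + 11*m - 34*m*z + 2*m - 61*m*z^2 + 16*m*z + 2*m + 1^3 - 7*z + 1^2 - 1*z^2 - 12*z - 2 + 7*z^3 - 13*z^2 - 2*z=-35*m^3 + m^2*(89*z + 20) + m*(-61*z^2 - 18*z + 15) + 7*z^3 - 14*z^2 - 21*z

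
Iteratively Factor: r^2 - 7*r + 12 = (r - 3)*(r - 4)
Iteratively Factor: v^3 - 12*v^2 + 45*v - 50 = (v - 2)*(v^2 - 10*v + 25) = (v - 5)*(v - 2)*(v - 5)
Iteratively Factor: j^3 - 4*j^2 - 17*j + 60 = (j - 5)*(j^2 + j - 12) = (j - 5)*(j - 3)*(j + 4)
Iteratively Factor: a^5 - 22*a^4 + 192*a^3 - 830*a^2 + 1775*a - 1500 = (a - 3)*(a^4 - 19*a^3 + 135*a^2 - 425*a + 500) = (a - 4)*(a - 3)*(a^3 - 15*a^2 + 75*a - 125) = (a - 5)*(a - 4)*(a - 3)*(a^2 - 10*a + 25) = (a - 5)^2*(a - 4)*(a - 3)*(a - 5)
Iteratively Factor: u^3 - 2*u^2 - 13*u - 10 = (u - 5)*(u^2 + 3*u + 2) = (u - 5)*(u + 1)*(u + 2)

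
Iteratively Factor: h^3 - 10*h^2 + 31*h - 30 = (h - 3)*(h^2 - 7*h + 10) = (h - 5)*(h - 3)*(h - 2)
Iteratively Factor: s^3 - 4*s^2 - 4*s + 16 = (s - 4)*(s^2 - 4) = (s - 4)*(s + 2)*(s - 2)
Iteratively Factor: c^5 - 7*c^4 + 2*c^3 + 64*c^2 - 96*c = (c)*(c^4 - 7*c^3 + 2*c^2 + 64*c - 96) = c*(c - 4)*(c^3 - 3*c^2 - 10*c + 24) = c*(c - 4)*(c + 3)*(c^2 - 6*c + 8) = c*(c - 4)^2*(c + 3)*(c - 2)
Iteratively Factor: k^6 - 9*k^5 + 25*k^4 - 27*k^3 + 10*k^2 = (k)*(k^5 - 9*k^4 + 25*k^3 - 27*k^2 + 10*k) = k*(k - 5)*(k^4 - 4*k^3 + 5*k^2 - 2*k) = k*(k - 5)*(k - 1)*(k^3 - 3*k^2 + 2*k) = k*(k - 5)*(k - 1)^2*(k^2 - 2*k) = k*(k - 5)*(k - 2)*(k - 1)^2*(k)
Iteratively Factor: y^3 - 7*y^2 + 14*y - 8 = (y - 2)*(y^2 - 5*y + 4) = (y - 4)*(y - 2)*(y - 1)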